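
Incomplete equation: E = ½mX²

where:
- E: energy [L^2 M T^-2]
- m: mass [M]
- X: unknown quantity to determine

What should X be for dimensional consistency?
X = v (velocity), dimensions [L T^-1]

E has dimensions [L^2 M T^-2]; the rest of the RHS (½m) has dimensions [M].
So X² must have dimensions [L^2 T^-2], i.e. X has dimensions [L T^-1] — X = v (velocity).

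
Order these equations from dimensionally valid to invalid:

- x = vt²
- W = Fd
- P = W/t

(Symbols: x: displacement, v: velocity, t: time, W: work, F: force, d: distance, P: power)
Dimensionally correct: W = Fd, P = W/t
Dimensionally incorrect: x = vt²
Ordered (correct first, then incorrect): W = Fd, P = W/t, x = vt²

- x = vt²: LHS [L], RHS [L T] → incorrect ✗
- W = Fd: LHS [L^2 M T^-2], RHS [L^2 M T^-2] → correct ✓
- P = W/t: LHS [L^2 M T^-3], RHS [L^2 M T^-3] → correct ✓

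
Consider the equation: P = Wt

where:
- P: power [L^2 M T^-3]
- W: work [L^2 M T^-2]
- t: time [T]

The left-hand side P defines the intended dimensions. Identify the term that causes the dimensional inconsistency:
The right-hand side term Wt

P has dimensions [L^2 M T^-3], but Wt has dimensions [L^2 M T^-1], so the term Wt is dimensionally wrong for P.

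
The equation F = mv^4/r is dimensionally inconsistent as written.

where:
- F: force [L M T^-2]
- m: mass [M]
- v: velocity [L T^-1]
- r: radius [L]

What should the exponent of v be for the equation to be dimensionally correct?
The exponent of v should be 2: F = mv^2/r

The LHS F has dimensions [L M T^-2]; v has dimensions [L T^-1].
As written, the RHS mv^4/r (exponent 4 on v) has dimensions [L^3 M T^-4], which does not match.
With exponent 2, the RHS mv^2/r has dimensions [L M T^-2], matching the LHS.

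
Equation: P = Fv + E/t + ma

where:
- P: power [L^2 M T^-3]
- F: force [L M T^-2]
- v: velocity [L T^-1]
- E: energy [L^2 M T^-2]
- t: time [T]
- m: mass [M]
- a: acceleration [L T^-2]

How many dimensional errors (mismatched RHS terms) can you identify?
1

LHS P: [L^2 M T^-3]
- Fv: [L^2 M T^-3] ✓
- E/t: [L^2 M T^-3] ✓
- ma: [L M T^-2] ✗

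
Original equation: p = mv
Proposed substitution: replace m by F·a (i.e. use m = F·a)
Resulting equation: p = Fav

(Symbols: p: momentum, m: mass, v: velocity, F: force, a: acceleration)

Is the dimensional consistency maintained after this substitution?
No

[m] = [M] and [F·a] = [L^2 M T^-4]. These differ, so the substitution replaces a quantity by one of different dimensions and the result p = Fav has LHS [L M T^-1] vs RHS [L^3 M T^-5] — inconsistent.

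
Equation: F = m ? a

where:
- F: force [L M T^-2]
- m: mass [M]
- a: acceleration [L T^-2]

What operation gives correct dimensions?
multiplication (×): F = m × a

F [L M T^-2]; m [M]; a [L T^-2].
m × a → [L M T^-2] ✓
m ÷ a → [L^-1 M T^2] ✗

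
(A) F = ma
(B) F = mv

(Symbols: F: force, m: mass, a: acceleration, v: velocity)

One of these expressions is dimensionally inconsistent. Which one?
(B)

(A) F = ma: LHS [L M T^-2], RHS [L M T^-2] ✓
(B) F = mv: LHS [L M T^-2], RHS [L M T^-1] ✗

Expression (B) F = mv is dimensionally incorrect.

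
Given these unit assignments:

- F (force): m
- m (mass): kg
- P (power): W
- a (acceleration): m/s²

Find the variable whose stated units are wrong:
F

The variable F (force) should have units N, not m.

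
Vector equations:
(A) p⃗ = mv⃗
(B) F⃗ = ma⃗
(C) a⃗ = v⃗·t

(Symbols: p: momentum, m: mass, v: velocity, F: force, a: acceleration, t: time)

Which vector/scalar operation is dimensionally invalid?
(C) a⃗ = v⃗·t

(A) p⃗ = mv⃗: LHS [L M T^-1], RHS [L M T^-1] ✓ — mass (scalar) times velocity (vector)
(B) F⃗ = ma⃗: LHS [L M T^-2], RHS [L M T^-2] ✓ — Force and acceleration are vectors, mass is a scalar
(C) a⃗ = v⃗·t: LHS [L T^-2], RHS [L] ✗ — acceleration is velocity per time; should be v⃗/t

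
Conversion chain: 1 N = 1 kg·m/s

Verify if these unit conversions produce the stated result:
The chain is incorrect (it contains an error).

Incorrect: Newton is kg·m/s², not kg·m/s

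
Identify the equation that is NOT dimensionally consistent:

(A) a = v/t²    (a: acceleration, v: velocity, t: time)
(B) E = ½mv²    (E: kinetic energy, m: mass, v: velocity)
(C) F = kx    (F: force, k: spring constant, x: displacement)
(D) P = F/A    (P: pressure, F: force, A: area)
(A) a = v/t²

The equation (A) a = v/t² is dimensionally incorrect.

LHS (a): [L T^-2]
RHS (v/t²): [L T^-3] ✗

The dimensions do not match. The other three equations balance.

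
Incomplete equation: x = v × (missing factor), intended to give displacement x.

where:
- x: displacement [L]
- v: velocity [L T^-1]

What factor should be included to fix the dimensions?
t (time), dimensions [T]

x has dimensions [L] and v has dimensions [L T^-1].
The missing factor must have dimensions [L] / [L T^-1] = [T], i.e. time (t).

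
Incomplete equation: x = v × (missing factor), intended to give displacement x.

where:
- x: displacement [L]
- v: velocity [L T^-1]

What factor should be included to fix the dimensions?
t (time), dimensions [T]

x has dimensions [L] and v has dimensions [L T^-1].
The missing factor must have dimensions [L] / [L T^-1] = [T], i.e. time (t).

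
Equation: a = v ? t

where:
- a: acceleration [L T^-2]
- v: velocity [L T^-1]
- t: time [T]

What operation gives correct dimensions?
division (÷): a = v ÷ t

a [L T^-2]; v [L T^-1]; t [T].
v × t → [L] ✗
v ÷ t → [L T^-2] ✓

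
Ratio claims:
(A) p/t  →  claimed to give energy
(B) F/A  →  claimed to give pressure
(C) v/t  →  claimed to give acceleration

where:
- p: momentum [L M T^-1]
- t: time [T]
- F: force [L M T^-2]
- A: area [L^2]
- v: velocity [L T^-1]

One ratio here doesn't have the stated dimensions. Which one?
(A) p/t does not give energy

(A) p/t: [L M T^-2] ≠ energy [L^2 M T^-2] ✗
(B) F/A: [L^-1 M T^-2] = pressure [L^-1 M T^-2] ✓
(C) v/t: [L T^-2] = acceleration [L T^-2] ✓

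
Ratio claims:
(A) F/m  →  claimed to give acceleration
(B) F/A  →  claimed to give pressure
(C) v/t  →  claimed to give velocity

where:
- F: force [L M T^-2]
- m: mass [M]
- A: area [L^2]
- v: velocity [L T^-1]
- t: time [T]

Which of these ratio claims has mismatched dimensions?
(C) v/t does not give velocity

(A) F/m: [L T^-2] = acceleration [L T^-2] ✓
(B) F/A: [L^-1 M T^-2] = pressure [L^-1 M T^-2] ✓
(C) v/t: [L T^-2] ≠ velocity [L T^-1] ✗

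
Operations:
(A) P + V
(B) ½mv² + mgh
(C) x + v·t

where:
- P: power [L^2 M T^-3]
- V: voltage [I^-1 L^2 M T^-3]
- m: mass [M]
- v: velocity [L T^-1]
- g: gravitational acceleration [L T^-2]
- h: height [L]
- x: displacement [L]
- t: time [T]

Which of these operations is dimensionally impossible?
(A) P + V

(A) P + V: P [L^2 M T^-3] and V [I^-1 L^2 M T^-3] — different dimensions cannot be added/subtracted ✗
(B) ½mv² + mgh: ½mv² [L^2 M T^-2] and mgh [L^2 M T^-2] — same dimensions ✓
(C) x + v·t: x [L] and v·t [L] — same dimensions ✓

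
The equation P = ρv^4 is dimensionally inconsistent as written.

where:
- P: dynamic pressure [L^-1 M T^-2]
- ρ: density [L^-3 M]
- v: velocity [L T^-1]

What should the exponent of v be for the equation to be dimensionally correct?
The exponent of v should be 2: P = ρv^2

The LHS P has dimensions [L^-1 M T^-2]; v has dimensions [L T^-1].
As written, the RHS ρv^4 (exponent 4 on v) has dimensions [L M T^-4], which does not match.
With exponent 2, the RHS ρv^2 has dimensions [L^-1 M T^-2], matching the LHS.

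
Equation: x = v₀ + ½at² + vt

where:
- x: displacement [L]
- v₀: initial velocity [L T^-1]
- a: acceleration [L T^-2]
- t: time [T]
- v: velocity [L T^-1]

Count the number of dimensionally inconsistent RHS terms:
1

LHS x: [L]
- v₀: [L T^-1] ✗
- ½at²: [L] ✓
- vt: [L] ✓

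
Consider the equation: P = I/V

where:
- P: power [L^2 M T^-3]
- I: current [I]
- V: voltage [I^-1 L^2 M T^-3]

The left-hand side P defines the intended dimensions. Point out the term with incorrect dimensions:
The right-hand side term I/V

P has dimensions [L^2 M T^-3], but I/V has dimensions [I^2 L^-2 M^-1 T^3], so the term I/V is dimensionally wrong for P.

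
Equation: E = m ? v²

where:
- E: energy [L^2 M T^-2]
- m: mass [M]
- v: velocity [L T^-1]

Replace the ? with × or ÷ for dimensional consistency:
multiplication (×): E = m × v²

E [L^2 M T^-2]; m [M]; v² [L^2 T^-2].
m × v² → [L^2 M T^-2] ✓
m ÷ v² → [L^-2 M T^2] ✗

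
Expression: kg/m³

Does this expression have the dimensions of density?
Yes

The expression kg/m³ has dimensions [L^-3 M], which is exactly density [L^-3 M].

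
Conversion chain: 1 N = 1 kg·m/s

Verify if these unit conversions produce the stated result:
The chain is incorrect (it contains an error).

Incorrect: Newton is kg·m/s², not kg·m/s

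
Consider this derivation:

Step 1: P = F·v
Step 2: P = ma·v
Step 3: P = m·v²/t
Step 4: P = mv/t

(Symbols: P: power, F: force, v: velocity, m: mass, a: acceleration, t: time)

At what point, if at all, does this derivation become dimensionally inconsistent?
Step 4

Step 1: P = F·v → LHS [L^2 M T^-3], RHS [L^2 M T^-3] ✓
Step 2: P = ma·v → LHS [L^2 M T^-3], RHS [L^2 M T^-3] ✓
Step 3: P = m·v²/t → LHS [L^2 M T^-3], RHS [L^2 M T^-3] ✓
Step 4: P = mv/t → LHS [L^2 M T^-3], RHS [L M T^-2] ✗

The first dimensional inconsistency appears in step 4: P = mv/t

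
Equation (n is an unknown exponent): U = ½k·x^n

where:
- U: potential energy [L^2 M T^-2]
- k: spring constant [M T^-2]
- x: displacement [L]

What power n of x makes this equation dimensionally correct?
n = 2

U has dimensions [L^2 M T^-2]; x has dimensions [L].
The rest of the RHS has dimensions [M T^-2], so x^n must supply [L^2].
With n = 2: ½k·x^2 has dimensions [L^2 M T^-2], matching the LHS ✓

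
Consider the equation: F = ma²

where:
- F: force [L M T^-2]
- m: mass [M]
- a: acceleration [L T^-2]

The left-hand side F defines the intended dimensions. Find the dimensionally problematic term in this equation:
The right-hand side term ma²

F has dimensions [L M T^-2], but ma² has dimensions [L^2 M T^-4], so the term ma² is dimensionally wrong for F.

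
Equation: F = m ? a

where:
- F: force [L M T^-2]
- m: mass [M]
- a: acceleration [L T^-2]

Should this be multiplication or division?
multiplication (×): F = m × a

F [L M T^-2]; m [M]; a [L T^-2].
m × a → [L M T^-2] ✓
m ÷ a → [L^-1 M T^2] ✗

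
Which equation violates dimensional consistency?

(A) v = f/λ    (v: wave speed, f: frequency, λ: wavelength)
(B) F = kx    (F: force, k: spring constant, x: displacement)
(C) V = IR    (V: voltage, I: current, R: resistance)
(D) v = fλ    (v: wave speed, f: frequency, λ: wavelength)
(A) v = f/λ

The equation (A) v = f/λ is dimensionally incorrect.

LHS (v): [L T^-1]
RHS (f/λ): [L^-1 T^-1] ✗

The dimensions do not match. The other three equations balance.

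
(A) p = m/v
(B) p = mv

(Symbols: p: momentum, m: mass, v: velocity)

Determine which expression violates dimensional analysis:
(A)

(A) p = m/v: LHS [L M T^-1], RHS [L^-1 M T] ✗
(B) p = mv: LHS [L M T^-1], RHS [L M T^-1] ✓

Expression (A) p = m/v is dimensionally incorrect.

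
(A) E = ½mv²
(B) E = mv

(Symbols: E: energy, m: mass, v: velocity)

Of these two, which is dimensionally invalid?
(B)

(A) E = ½mv²: LHS [L^2 M T^-2], RHS [L^2 M T^-2] ✓
(B) E = mv: LHS [L^2 M T^-2], RHS [L M T^-1] ✗

Expression (B) E = mv is dimensionally incorrect.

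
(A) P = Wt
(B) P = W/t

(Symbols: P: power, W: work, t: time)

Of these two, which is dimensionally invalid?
(A)

(A) P = Wt: LHS [L^2 M T^-3], RHS [L^2 M T^-1] ✗
(B) P = W/t: LHS [L^2 M T^-3], RHS [L^2 M T^-3] ✓

Expression (A) P = Wt is dimensionally incorrect.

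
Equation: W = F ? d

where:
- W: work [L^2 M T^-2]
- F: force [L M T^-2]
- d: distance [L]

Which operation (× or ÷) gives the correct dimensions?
multiplication (×): W = F × d

W [L^2 M T^-2]; F [L M T^-2]; d [L].
F × d → [L^2 M T^-2] ✓
F ÷ d → [M T^-2] ✗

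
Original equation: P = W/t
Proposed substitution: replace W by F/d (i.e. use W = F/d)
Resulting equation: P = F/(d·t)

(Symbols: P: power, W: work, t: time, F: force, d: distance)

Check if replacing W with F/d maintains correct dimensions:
No

[W] = [L^2 M T^-2] and [F/d] = [M T^-2]. These differ, so the substitution replaces a quantity by one of different dimensions and the result P = F/(d·t) has LHS [L^2 M T^-3] vs RHS [M T^-3] — inconsistent.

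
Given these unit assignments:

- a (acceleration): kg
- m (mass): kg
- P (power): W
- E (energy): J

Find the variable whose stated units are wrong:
a

The variable a (acceleration) should have units m/s², not kg.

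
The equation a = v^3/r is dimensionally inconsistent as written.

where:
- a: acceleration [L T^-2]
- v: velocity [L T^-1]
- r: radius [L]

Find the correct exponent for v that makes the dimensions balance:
The exponent of v should be 2: a = v^2/r

The LHS a has dimensions [L T^-2]; v has dimensions [L T^-1].
As written, the RHS v^3/r (exponent 3 on v) has dimensions [L^2 T^-3], which does not match.
With exponent 2, the RHS v^2/r has dimensions [L T^-2], matching the LHS.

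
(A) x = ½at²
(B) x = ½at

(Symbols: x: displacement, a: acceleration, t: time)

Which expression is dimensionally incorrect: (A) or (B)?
(B)

(A) x = ½at²: LHS [L], RHS [L] ✓
(B) x = ½at: LHS [L], RHS [L T^-1] ✗

Expression (B) x = ½at is dimensionally incorrect.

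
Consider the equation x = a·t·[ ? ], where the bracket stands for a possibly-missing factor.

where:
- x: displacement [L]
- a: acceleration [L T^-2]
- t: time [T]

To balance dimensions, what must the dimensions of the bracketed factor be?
[T] — time (e.g. t)

x has dimensions [L]; a·t has dimensions [L T^-1].
The bracketed factor must supply [L] / [L T^-1] = [T].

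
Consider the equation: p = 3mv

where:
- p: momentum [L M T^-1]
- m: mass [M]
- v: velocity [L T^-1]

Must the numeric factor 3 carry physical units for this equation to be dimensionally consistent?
No

p has dimensions [L M T^-1] and mv already has dimensions [L M T^-1], so the equation balances without 3 contributing any dimensions. 3 is a pure (dimensionless) number; changing or removing it would not affect dimensional consistency.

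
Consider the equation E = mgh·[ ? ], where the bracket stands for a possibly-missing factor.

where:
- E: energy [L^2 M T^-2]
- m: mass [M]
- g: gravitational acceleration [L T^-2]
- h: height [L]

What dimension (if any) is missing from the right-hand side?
Nothing is missing — the bracketed factor must be dimensionless.

E has dimensions [L^2 M T^-2] and mgh already has dimensions [L^2 M T^-2], so E = mgh is dimensionally complete.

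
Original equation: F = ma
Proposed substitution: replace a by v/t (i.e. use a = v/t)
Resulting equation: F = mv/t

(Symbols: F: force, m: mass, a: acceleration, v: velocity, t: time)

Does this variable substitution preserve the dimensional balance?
Yes

[a] = [L T^-2] and [v/t] = [L T^-2]. These match, so the substitution replaces a quantity by one of the same dimensions and the result F = mv/t has LHS [L M T^-2] vs RHS [L M T^-2] — still consistent.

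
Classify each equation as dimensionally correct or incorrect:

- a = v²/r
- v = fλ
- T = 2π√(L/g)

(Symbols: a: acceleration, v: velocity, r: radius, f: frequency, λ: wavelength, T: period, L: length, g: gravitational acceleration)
Dimensionally correct: a = v²/r, v = fλ, T = 2π√(L/g)
Dimensionally incorrect: none
Ordered (correct first, then incorrect): a = v²/r, v = fλ, T = 2π√(L/g)

- a = v²/r: LHS [L T^-2], RHS [L T^-2] → correct ✓
- v = fλ: LHS [L T^-1], RHS [L T^-1] → correct ✓
- T = 2π√(L/g): LHS [T], RHS [T] → correct ✓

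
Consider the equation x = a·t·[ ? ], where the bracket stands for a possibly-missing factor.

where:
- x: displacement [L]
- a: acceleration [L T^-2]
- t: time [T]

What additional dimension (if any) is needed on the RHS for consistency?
[T] — time (e.g. t)

x has dimensions [L]; a·t has dimensions [L T^-1].
The bracketed factor must supply [L] / [L T^-1] = [T].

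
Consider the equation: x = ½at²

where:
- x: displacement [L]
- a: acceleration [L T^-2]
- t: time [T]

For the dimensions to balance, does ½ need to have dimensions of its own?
No

x has dimensions [L] and at² already has dimensions [L], so the equation balances without ½ contributing any dimensions. ½ is a pure (dimensionless) number; changing or removing it would not affect dimensional consistency.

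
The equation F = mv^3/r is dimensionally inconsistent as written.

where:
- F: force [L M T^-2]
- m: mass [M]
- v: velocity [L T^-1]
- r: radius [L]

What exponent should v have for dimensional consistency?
The exponent of v should be 2: F = mv^2/r

The LHS F has dimensions [L M T^-2]; v has dimensions [L T^-1].
As written, the RHS mv^3/r (exponent 3 on v) has dimensions [L^2 M T^-3], which does not match.
With exponent 2, the RHS mv^2/r has dimensions [L M T^-2], matching the LHS.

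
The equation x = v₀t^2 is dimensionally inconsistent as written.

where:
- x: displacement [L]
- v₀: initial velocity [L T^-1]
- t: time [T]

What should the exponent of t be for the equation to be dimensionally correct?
The exponent of t should be 1: x = v₀t

The LHS x has dimensions [L]; t has dimensions [T].
As written, the RHS v₀t^2 (exponent 2 on t) has dimensions [L T], which does not match.
With exponent 1, the RHS v₀t has dimensions [L], matching the LHS.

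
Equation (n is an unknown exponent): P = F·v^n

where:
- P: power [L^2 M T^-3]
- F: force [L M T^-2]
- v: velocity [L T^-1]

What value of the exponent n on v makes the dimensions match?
n = 1

P has dimensions [L^2 M T^-3]; v has dimensions [L T^-1].
The rest of the RHS has dimensions [L M T^-2], so v^n must supply [L T^-1].
With n = 1: F·v^1 has dimensions [L^2 M T^-3], matching the LHS ✓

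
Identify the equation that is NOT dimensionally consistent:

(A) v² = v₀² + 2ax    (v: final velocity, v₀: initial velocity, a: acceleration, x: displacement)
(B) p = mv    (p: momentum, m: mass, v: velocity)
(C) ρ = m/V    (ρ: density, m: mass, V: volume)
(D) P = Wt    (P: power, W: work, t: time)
(D) P = Wt

The equation (D) P = Wt is dimensionally incorrect.

LHS (P): [L^2 M T^-3]
RHS (Wt): [L^2 M T^-1] ✗

The dimensions do not match. The other three equations balance.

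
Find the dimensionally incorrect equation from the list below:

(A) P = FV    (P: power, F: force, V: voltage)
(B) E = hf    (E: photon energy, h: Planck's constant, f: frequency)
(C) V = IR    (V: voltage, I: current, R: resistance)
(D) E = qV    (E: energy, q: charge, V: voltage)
(A) P = FV

The equation (A) P = FV is dimensionally incorrect.

LHS (P): [L^2 M T^-3]
RHS (FV): [I^-1 L^3 M^2 T^-5] ✗

The dimensions do not match. The other three equations balance.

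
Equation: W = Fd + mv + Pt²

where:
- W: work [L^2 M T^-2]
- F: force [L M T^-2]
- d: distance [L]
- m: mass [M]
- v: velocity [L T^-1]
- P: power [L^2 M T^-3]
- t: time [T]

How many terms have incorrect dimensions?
2

LHS W: [L^2 M T^-2]
- Fd: [L^2 M T^-2] ✓
- mv: [L M T^-1] ✗
- Pt²: [L^2 M T^-1] ✗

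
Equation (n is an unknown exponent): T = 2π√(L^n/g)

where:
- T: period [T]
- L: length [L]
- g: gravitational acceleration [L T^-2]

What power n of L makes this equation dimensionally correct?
n = 1

T has dimensions [T]; L has dimensions [L].
With n = 1: 2π√(L^1/g) has dimensions [T], matching the LHS ✓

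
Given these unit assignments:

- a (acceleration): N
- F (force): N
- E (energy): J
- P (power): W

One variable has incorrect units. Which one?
a

The variable a (acceleration) should have units m/s², not N.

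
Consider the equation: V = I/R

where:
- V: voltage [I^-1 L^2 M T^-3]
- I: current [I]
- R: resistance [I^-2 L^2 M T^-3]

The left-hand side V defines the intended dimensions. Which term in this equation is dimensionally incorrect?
The right-hand side term I/R

V has dimensions [I^-1 L^2 M T^-3], but I/R has dimensions [I^3 L^-2 M^-1 T^3], so the term I/R is dimensionally wrong for V.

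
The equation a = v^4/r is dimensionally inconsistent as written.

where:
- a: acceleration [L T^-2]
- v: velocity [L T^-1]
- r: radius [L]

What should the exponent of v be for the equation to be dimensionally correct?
The exponent of v should be 2: a = v^2/r

The LHS a has dimensions [L T^-2]; v has dimensions [L T^-1].
As written, the RHS v^4/r (exponent 4 on v) has dimensions [L^3 T^-4], which does not match.
With exponent 2, the RHS v^2/r has dimensions [L T^-2], matching the LHS.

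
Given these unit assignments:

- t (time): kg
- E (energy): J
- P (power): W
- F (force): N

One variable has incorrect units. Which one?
t

The variable t (time) should have units s, not kg.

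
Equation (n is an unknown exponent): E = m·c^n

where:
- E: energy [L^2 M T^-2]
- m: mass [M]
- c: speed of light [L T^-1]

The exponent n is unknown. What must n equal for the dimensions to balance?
n = 2

E has dimensions [L^2 M T^-2]; c has dimensions [L T^-1].
The rest of the RHS has dimensions [M], so c^n must supply [L^2 T^-2].
With n = 2: m·c^2 has dimensions [L^2 M T^-2], matching the LHS ✓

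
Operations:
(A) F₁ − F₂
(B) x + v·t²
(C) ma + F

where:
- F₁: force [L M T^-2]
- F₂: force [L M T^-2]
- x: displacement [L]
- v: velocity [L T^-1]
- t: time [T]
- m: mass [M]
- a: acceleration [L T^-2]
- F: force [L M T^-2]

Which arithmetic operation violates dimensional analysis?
(B) x + v·t²

(A) F₁ − F₂: F₁ [L M T^-2] and F₂ [L M T^-2] — same dimensions ✓
(B) x + v·t²: x [L] and v·t² [L T] — different dimensions cannot be added/subtracted ✗
(C) ma + F: ma [L M T^-2] and F [L M T^-2] — same dimensions ✓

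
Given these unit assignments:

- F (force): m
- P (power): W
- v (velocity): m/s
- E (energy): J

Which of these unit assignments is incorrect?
F

The variable F (force) should have units N, not m.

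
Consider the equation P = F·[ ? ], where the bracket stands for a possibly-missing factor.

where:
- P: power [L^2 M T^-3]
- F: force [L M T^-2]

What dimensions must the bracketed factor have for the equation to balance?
[L T^-1] — velocity (e.g. v)

P has dimensions [L^2 M T^-3]; F has dimensions [L M T^-2].
The bracketed factor must supply [L^2 M T^-3] / [L M T^-2] = [L T^-1].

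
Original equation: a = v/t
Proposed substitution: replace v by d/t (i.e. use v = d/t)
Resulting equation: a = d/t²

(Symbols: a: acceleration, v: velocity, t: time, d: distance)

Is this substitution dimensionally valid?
Yes

[v] = [L T^-1] and [d/t] = [L T^-1]. These match, so the substitution replaces a quantity by one of the same dimensions and the result a = d/t² has LHS [L T^-2] vs RHS [L T^-2] — still consistent.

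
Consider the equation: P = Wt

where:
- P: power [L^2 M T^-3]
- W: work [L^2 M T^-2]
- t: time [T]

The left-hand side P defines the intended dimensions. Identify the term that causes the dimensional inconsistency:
The right-hand side term Wt

P has dimensions [L^2 M T^-3], but Wt has dimensions [L^2 M T^-1], so the term Wt is dimensionally wrong for P.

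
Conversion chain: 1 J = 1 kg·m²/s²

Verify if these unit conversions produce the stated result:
The chain is correct (no errors).

Correct: Joule is defined as kg·m²/s²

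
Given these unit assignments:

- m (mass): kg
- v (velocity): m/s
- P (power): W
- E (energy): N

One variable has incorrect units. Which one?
E

The variable E (energy) should have units J, not N.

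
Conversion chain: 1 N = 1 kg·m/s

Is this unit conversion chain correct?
The chain is incorrect (it contains an error).

Incorrect: Newton is kg·m/s², not kg·m/s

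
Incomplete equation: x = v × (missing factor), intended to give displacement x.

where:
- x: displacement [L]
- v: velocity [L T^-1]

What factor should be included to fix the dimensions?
t (time), dimensions [T]

x has dimensions [L] and v has dimensions [L T^-1].
The missing factor must have dimensions [L] / [L T^-1] = [T], i.e. time (t).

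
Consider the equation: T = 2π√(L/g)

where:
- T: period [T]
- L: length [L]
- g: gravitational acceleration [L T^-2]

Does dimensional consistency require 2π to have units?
No

T has dimensions [T] and √(L/g) already has dimensions [T], so the equation balances without 2π contributing any dimensions. 2π is a pure (dimensionless) number; changing or removing it would not affect dimensional consistency.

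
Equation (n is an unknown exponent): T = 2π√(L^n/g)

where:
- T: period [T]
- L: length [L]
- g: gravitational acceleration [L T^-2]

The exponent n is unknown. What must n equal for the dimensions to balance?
n = 1

T has dimensions [T]; L has dimensions [L].
With n = 1: 2π√(L^1/g) has dimensions [T], matching the LHS ✓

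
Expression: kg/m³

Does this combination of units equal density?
Yes

The expression kg/m³ has dimensions [L^-3 M], which is exactly density [L^-3 M].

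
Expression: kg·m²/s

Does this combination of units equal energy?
No

The expression kg·m²/s has dimensions [L^2 M T^-1], but energy has dimensions [L^2 M T^-2].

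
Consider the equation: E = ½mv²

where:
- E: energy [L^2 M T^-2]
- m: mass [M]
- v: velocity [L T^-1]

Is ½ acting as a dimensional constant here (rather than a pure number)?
No

E has dimensions [L^2 M T^-2] and mv² already has dimensions [L^2 M T^-2], so the equation balances without ½ contributing any dimensions. ½ is a pure (dimensionless) number; changing or removing it would not affect dimensional consistency.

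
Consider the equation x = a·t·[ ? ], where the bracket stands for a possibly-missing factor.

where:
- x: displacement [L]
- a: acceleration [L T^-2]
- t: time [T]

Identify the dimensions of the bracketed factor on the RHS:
[T] — time (e.g. t)

x has dimensions [L]; a·t has dimensions [L T^-1].
The bracketed factor must supply [L] / [L T^-1] = [T].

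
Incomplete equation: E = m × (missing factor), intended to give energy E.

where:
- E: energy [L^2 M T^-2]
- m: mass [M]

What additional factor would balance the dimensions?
v² (velocity squared), dimensions [L^2 T^-2]

E has dimensions [L^2 M T^-2] and m has dimensions [M].
The missing factor must have dimensions [L^2 M T^-2] / [M] = [L^2 T^-2], i.e. velocity squared (v²).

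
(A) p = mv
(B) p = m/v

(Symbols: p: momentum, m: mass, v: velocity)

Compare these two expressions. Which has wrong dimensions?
(B)

(A) p = mv: LHS [L M T^-1], RHS [L M T^-1] ✓
(B) p = m/v: LHS [L M T^-1], RHS [L^-1 M T] ✗

Expression (B) p = m/v is dimensionally incorrect.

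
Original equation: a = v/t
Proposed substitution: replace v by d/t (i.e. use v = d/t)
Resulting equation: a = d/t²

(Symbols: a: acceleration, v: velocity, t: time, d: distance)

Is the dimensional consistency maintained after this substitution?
Yes

[v] = [L T^-1] and [d/t] = [L T^-1]. These match, so the substitution replaces a quantity by one of the same dimensions and the result a = d/t² has LHS [L T^-2] vs RHS [L T^-2] — still consistent.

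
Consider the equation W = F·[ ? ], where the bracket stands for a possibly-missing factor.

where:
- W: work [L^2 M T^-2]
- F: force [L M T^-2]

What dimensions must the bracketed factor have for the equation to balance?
[L] — length (e.g. a distance d)

W has dimensions [L^2 M T^-2]; F has dimensions [L M T^-2].
The bracketed factor must supply [L^2 M T^-2] / [L M T^-2] = [L].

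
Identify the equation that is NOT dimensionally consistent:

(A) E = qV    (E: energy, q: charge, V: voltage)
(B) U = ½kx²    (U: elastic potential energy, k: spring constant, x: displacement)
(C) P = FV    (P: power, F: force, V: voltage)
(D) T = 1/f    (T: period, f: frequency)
(C) P = FV

The equation (C) P = FV is dimensionally incorrect.

LHS (P): [L^2 M T^-3]
RHS (FV): [I^-1 L^3 M^2 T^-5] ✗

The dimensions do not match. The other three equations balance.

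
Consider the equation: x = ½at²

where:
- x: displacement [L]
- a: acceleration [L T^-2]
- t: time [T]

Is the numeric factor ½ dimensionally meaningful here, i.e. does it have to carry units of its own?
No

x has dimensions [L] and at² already has dimensions [L], so the equation balances without ½ contributing any dimensions. ½ is a pure (dimensionless) number; changing or removing it would not affect dimensional consistency.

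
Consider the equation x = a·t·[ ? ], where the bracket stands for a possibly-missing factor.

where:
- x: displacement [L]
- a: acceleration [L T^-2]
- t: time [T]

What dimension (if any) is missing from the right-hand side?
[T] — time (e.g. t)

x has dimensions [L]; a·t has dimensions [L T^-1].
The bracketed factor must supply [L] / [L T^-1] = [T].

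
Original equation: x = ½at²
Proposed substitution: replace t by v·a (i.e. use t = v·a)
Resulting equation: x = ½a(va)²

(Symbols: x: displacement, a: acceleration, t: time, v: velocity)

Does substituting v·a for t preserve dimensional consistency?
No

[t] = [T] and [v·a] = [L^2 T^-3]. These differ, so the substitution replaces a quantity by one of different dimensions and the result x = ½a(va)² has LHS [L] vs RHS [L^5 T^-8] — inconsistent.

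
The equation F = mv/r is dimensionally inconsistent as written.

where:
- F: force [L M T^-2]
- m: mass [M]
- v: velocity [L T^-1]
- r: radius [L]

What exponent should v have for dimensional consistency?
The exponent of v should be 2: F = mv^2/r

The LHS F has dimensions [L M T^-2]; v has dimensions [L T^-1].
As written, the RHS mv/r (exponent 1 on v) has dimensions [M T^-1], which does not match.
With exponent 2, the RHS mv^2/r has dimensions [L M T^-2], matching the LHS.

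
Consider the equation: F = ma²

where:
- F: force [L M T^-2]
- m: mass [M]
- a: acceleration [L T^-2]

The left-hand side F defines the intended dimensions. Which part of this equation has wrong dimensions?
The right-hand side term ma²

F has dimensions [L M T^-2], but ma² has dimensions [L^2 M T^-4], so the term ma² is dimensionally wrong for F.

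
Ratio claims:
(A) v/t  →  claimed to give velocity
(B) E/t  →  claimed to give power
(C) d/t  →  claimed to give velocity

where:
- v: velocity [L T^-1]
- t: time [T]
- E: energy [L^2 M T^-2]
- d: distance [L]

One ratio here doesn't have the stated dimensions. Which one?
(A) v/t does not give velocity

(A) v/t: [L T^-2] ≠ velocity [L T^-1] ✗
(B) E/t: [L^2 M T^-3] = power [L^2 M T^-3] ✓
(C) d/t: [L T^-1] = velocity [L T^-1] ✓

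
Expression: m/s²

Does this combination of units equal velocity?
No

The expression m/s² has dimensions [L T^-2], but velocity has dimensions [L T^-1].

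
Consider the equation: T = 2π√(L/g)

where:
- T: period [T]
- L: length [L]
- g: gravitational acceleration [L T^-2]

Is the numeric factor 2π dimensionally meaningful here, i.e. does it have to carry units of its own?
No

T has dimensions [T] and √(L/g) already has dimensions [T], so the equation balances without 2π contributing any dimensions. 2π is a pure (dimensionless) number; changing or removing it would not affect dimensional consistency.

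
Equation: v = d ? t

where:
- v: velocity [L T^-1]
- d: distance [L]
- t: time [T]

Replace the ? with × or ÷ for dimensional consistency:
division (÷): v = d ÷ t

v [L T^-1]; d [L]; t [T].
d × t → [L T] ✗
d ÷ t → [L T^-1] ✓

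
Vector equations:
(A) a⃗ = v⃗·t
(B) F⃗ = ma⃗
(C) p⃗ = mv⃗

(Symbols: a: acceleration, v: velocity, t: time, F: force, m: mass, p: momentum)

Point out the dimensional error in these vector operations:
(A) a⃗ = v⃗·t

(A) a⃗ = v⃗·t: LHS [L T^-2], RHS [L] ✗ — acceleration is velocity per time; should be v⃗/t
(B) F⃗ = ma⃗: LHS [L M T^-2], RHS [L M T^-2] ✓ — Force and acceleration are vectors, mass is a scalar
(C) p⃗ = mv⃗: LHS [L M T^-1], RHS [L M T^-1] ✓ — mass (scalar) times velocity (vector)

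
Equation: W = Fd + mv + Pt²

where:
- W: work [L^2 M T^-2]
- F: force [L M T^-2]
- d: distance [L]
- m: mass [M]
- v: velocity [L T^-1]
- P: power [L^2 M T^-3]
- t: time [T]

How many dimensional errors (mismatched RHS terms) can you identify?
2

LHS W: [L^2 M T^-2]
- Fd: [L^2 M T^-2] ✓
- mv: [L M T^-1] ✗
- Pt²: [L^2 M T^-1] ✗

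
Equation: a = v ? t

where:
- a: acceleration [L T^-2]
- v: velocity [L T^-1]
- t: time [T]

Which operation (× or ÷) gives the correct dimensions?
division (÷): a = v ÷ t

a [L T^-2]; v [L T^-1]; t [T].
v × t → [L] ✗
v ÷ t → [L T^-2] ✓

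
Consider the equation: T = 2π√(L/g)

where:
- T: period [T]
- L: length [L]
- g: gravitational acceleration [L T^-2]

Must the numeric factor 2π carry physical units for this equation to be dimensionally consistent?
No

T has dimensions [T] and √(L/g) already has dimensions [T], so the equation balances without 2π contributing any dimensions. 2π is a pure (dimensionless) number; changing or removing it would not affect dimensional consistency.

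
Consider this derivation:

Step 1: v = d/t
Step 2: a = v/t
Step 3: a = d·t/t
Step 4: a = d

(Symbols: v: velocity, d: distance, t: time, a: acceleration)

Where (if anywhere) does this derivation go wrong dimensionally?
Step 3

Step 1: v = d/t → LHS [L T^-1], RHS [L T^-1] ✓
Step 2: a = v/t → LHS [L T^-2], RHS [L T^-2] ✓
Step 3: a = d·t/t → LHS [L T^-2], RHS [L] ✗

The first dimensional inconsistency appears in step 3: a = d·t/t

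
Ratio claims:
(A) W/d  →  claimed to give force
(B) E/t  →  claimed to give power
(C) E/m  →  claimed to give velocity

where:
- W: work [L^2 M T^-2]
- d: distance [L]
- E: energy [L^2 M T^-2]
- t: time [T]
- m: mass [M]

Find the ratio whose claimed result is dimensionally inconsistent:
(C) E/m does not give velocity

(A) W/d: [L M T^-2] = force [L M T^-2] ✓
(B) E/t: [L^2 M T^-3] = power [L^2 M T^-3] ✓
(C) E/m: [L^2 T^-2] ≠ velocity [L T^-1] ✗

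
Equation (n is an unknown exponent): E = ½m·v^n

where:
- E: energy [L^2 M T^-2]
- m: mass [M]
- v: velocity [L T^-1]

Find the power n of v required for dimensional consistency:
n = 2

E has dimensions [L^2 M T^-2]; v has dimensions [L T^-1].
The rest of the RHS has dimensions [M], so v^n must supply [L^2 T^-2].
With n = 2: ½m·v^2 has dimensions [L^2 M T^-2], matching the LHS ✓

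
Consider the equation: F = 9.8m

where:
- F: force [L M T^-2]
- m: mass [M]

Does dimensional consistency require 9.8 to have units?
Yes

F has dimensions [L M T^-2], while m alone has dimensions [M]. For the equation to balance, the factor 9.8 must carry dimensions [L T^-2] — it is a dimensional constant (a numerical value of a physical quantity with its units suppressed), not a pure number.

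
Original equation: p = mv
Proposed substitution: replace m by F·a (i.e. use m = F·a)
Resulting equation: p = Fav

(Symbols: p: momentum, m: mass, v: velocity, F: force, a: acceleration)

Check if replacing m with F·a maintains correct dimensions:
No

[m] = [M] and [F·a] = [L^2 M T^-4]. These differ, so the substitution replaces a quantity by one of different dimensions and the result p = Fav has LHS [L M T^-1] vs RHS [L^3 M T^-5] — inconsistent.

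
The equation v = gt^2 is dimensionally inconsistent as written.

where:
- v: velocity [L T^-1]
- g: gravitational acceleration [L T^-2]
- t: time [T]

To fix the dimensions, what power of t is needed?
The exponent of t should be 1: v = gt

The LHS v has dimensions [L T^-1]; t has dimensions [T].
As written, the RHS gt^2 (exponent 2 on t) has dimensions [L], which does not match.
With exponent 1, the RHS gt has dimensions [L T^-1], matching the LHS.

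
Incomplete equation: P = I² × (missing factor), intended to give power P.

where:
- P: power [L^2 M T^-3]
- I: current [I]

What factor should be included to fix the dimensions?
R (resistance), dimensions [I^-2 L^2 M T^-3]

P has dimensions [L^2 M T^-3] and I² has dimensions [I^2].
The missing factor must have dimensions [L^2 M T^-3] / [I^2] = [I^-2 L^2 M T^-3], i.e. resistance (R).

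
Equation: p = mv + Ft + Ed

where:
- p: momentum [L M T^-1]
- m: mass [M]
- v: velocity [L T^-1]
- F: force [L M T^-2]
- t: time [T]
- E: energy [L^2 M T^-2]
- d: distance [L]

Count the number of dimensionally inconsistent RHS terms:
1

LHS p: [L M T^-1]
- mv: [L M T^-1] ✓
- Ft: [L M T^-1] ✓
- Ed: [L^3 M T^-2] ✗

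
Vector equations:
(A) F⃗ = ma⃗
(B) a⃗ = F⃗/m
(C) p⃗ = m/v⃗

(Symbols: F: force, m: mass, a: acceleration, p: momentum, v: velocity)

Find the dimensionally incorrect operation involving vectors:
(C) p⃗ = m/v⃗

(A) F⃗ = ma⃗: LHS [L M T^-2], RHS [L M T^-2] ✓ — Force and acceleration are vectors, mass is a scalar
(B) a⃗ = F⃗/m: LHS [L T^-2], RHS [L T^-2] ✓ — force (vector) divided by mass (scalar)
(C) p⃗ = m/v⃗: LHS [L M T^-1], RHS [L^-1 M T] ✗ — momentum is mass times velocity; should be mv⃗ (and division by a vector is undefined)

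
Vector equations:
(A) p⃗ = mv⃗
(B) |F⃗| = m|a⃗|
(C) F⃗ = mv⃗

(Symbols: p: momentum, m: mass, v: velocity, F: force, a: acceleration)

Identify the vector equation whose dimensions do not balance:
(C) F⃗ = mv⃗

(A) p⃗ = mv⃗: LHS [L M T^-1], RHS [L M T^-1] ✓ — mass (scalar) times velocity (vector)
(B) |F⃗| = m|a⃗|: LHS [L M T^-2], RHS [L M T^-2] ✓ — magnitudes of vectors are scalars
(C) F⃗ = mv⃗: LHS [L M T^-2], RHS [L M T^-1] ✗ — mass times velocity is momentum, not force; should be ma⃗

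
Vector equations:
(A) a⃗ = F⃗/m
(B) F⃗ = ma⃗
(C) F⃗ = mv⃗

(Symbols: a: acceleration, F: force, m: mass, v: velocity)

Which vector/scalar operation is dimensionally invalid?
(C) F⃗ = mv⃗

(A) a⃗ = F⃗/m: LHS [L T^-2], RHS [L T^-2] ✓ — force (vector) divided by mass (scalar)
(B) F⃗ = ma⃗: LHS [L M T^-2], RHS [L M T^-2] ✓ — Force and acceleration are vectors, mass is a scalar
(C) F⃗ = mv⃗: LHS [L M T^-2], RHS [L M T^-1] ✗ — mass times velocity is momentum, not force; should be ma⃗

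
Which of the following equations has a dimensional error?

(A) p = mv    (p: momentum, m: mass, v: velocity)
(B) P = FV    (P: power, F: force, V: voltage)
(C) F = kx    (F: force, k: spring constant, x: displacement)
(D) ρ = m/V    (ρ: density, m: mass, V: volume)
(B) P = FV

The equation (B) P = FV is dimensionally incorrect.

LHS (P): [L^2 M T^-3]
RHS (FV): [I^-1 L^3 M^2 T^-5] ✗

The dimensions do not match. The other three equations balance.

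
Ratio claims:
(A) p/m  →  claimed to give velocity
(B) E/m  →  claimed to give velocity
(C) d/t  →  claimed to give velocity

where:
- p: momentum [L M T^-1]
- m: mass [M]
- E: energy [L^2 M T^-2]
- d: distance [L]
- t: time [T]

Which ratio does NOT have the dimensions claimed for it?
(B) E/m does not give velocity

(A) p/m: [L T^-1] = velocity [L T^-1] ✓
(B) E/m: [L^2 T^-2] ≠ velocity [L T^-1] ✗
(C) d/t: [L T^-1] = velocity [L T^-1] ✓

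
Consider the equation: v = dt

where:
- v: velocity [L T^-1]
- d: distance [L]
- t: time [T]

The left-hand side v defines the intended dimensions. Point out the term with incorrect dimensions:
The right-hand side term dt

v has dimensions [L T^-1], but dt has dimensions [L T], so the term dt is dimensionally wrong for v.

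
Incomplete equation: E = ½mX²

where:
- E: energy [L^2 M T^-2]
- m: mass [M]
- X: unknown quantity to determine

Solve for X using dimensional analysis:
X = v (velocity), dimensions [L T^-1]

E has dimensions [L^2 M T^-2]; the rest of the RHS (½m) has dimensions [M].
So X² must have dimensions [L^2 T^-2], i.e. X has dimensions [L T^-1] — X = v (velocity).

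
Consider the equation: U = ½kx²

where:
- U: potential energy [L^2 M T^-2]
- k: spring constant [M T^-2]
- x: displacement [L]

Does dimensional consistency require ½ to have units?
No

U has dimensions [L^2 M T^-2] and kx² already has dimensions [L^2 M T^-2], so the equation balances without ½ contributing any dimensions. ½ is a pure (dimensionless) number; changing or removing it would not affect dimensional consistency.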